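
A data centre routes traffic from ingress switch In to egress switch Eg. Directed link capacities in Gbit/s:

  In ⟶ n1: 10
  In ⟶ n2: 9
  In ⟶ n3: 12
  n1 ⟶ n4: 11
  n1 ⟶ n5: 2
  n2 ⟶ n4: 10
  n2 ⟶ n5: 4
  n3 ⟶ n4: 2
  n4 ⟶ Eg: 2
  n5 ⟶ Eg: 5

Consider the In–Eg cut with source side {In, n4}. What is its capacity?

33

Edges leaving {In, n4}: In→n1 (10), In→n2 (9), In→n3 (12), n4→Eg (2).
Cut capacity = 10 + 9 + 12 + 2 = 33.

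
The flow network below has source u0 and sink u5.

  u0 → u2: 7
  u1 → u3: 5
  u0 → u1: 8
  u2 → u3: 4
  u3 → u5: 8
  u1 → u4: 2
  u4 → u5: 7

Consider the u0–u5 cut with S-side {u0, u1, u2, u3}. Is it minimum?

Yes — it is a minimum cut (capacity 10).

Given cut capacity: 2 + 8 = 10.
Augment u0→u1→u3→u5: bottleneck 5, flow now 5.
Augment u0→u1→u4→u5: bottleneck 2, flow now 7.
Augment u0→u2→u3→u5: bottleneck 3, flow now 10.
No augmenting path remains; maximum flow = 10.
Cut capacity 10 equals the max flow, so it is a minimum cut.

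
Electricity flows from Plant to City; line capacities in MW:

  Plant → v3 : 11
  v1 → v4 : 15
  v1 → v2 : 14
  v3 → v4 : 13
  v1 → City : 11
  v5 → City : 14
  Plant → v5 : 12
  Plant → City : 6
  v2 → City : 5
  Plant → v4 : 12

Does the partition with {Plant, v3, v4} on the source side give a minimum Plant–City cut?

Yes — it is a minimum cut (capacity 18).

Given cut capacity: 12 + 6 = 18.
Augment Plant→City: bottleneck 6, flow now 6.
Augment Plant→v5→City: bottleneck 12, flow now 18.
No augmenting path remains; maximum flow = 18.
Cut capacity 18 equals the max flow, so it is a minimum cut.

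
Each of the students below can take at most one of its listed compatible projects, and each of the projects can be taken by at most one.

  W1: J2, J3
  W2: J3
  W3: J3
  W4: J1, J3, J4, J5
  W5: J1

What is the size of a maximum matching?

Unit-capacity flow: source→left, listed edges, right→sink; max matching = max flow.
Augmenting path W1→J2 (+1); matched 1.
Augmenting path W2→J3 (+1); matched 2.
Augmenting path W4→J1 (+1); matched 3.
Augmenting path W5→J1→W4→J4 (+1); matched 4.
No augmenting path remains; maximum matching = 4.
König certificate: {W1, W4, W5, J3} is a vertex cover of size 4 (every listed pair touches it), so no matching can be larger.

4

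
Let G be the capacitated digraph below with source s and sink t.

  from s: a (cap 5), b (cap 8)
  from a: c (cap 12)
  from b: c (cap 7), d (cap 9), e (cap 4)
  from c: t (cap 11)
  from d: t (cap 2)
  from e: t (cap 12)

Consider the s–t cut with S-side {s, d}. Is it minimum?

Given cut capacity: 5 + 8 + 2 = 15.
Augment s→a→c→t: bottleneck 5, flow now 5.
Augment s→b→c→t: bottleneck 6, flow now 11.
Augment s→b→d→t: bottleneck 2, flow now 13.
No augmenting path remains; maximum flow = 13.
In the residual graph, reachable from s: {s}.
Min-cut edges: s→a (5), s→b (8); capacity 5 + 8 = 13.
Cut capacity 15 exceeds the max flow 13, so it is not minimum.

No — its capacity is 15, but the minimum cut has capacity 13.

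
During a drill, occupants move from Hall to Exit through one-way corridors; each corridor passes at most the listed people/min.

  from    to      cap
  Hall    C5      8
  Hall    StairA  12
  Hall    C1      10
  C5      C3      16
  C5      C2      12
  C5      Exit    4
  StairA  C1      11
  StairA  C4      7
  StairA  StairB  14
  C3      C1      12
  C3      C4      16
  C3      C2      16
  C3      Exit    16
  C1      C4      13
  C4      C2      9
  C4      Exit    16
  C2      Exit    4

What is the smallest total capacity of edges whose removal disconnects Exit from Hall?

Augment Hall→C5→Exit: bottleneck 4, flow now 4.
Augment Hall→C5→C3→Exit: bottleneck 4, flow now 8.
Augment Hall→StairA→C4→Exit: bottleneck 7, flow now 15.
Augment Hall→C1→C4→Exit: bottleneck 9, flow now 24.
Augment Hall→C1→C4→C2→Exit: bottleneck 1, flow now 25.
Augment Hall→StairA→C1→C4→C2→Exit: bottleneck 3, flow now 28.
No augmenting path remains; maximum flow = 28.
By max-flow min-cut, the minimum cut capacity equals the max flow.
In the residual graph, reachable from Hall: {Hall, StairA, C1, StairB}.
Min-cut edges: Hall→C5 (8), StairA→C4 (7), C1→C4 (13); capacity 8 + 7 + 13 = 28.

28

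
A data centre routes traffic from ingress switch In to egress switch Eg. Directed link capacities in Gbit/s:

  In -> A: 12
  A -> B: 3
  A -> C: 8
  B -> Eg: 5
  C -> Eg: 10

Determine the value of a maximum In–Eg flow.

Augment In→A→B→Eg: bottleneck 3, flow now 3.
Augment In→A→C→Eg: bottleneck 8, flow now 11.
No augmenting path remains; maximum flow = 11.
In the residual graph, reachable from In: {In, A}.
Min-cut edges: A→B (3), A→C (8); capacity 3 + 8 = 11.
This cut is saturated, so no flow can exceed 11.

11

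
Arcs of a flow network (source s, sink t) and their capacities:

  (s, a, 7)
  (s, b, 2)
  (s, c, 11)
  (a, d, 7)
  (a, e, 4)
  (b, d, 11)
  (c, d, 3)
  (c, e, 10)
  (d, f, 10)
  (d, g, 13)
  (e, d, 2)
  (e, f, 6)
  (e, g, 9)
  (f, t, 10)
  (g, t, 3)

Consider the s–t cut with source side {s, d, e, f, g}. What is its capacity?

33

Edges leaving {s, d, e, f, g}: s→a (7), s→b (2), s→c (11), f→t (10), g→t (3).
Cut capacity = 7 + 2 + 11 + 10 + 3 = 33.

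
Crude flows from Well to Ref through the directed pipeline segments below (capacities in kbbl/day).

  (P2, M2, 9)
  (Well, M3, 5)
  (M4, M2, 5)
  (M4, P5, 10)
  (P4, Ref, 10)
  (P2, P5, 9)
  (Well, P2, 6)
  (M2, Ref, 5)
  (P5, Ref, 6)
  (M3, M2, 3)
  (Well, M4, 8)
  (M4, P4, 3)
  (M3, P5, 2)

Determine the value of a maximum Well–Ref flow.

14

Augment Well→M3→P5→Ref: bottleneck 2, flow now 2.
Augment Well→M3→M2→Ref: bottleneck 3, flow now 5.
Augment Well→P2→P5→Ref: bottleneck 4, flow now 9.
Augment Well→P2→M2→Ref: bottleneck 2, flow now 11.
Augment Well→M4→P4→Ref: bottleneck 3, flow now 14.
No augmenting path remains; maximum flow = 14.
In the residual graph, reachable from Well: {Well, M3, P2, M4, P5, M2}.
Min-cut edges: M4→P4 (3), P5→Ref (6), M2→Ref (5); capacity 3 + 6 + 5 = 14.
This cut is saturated, so no flow can exceed 14.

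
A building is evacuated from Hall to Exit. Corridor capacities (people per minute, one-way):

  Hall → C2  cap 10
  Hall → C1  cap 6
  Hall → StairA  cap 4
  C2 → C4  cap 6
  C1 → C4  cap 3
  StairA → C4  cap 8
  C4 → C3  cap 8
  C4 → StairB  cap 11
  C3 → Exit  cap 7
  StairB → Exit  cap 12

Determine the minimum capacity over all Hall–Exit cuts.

Augment Hall→C2→C4→C3→Exit: bottleneck 6, flow now 6.
Augment Hall→C1→C4→C3→Exit: bottleneck 1, flow now 7.
Augment Hall→C1→C4→StairB→Exit: bottleneck 2, flow now 9.
Augment Hall→StairA→C4→StairB→Exit: bottleneck 4, flow now 13.
No augmenting path remains; maximum flow = 13.
By max-flow min-cut, the minimum cut capacity equals the max flow.
In the residual graph, reachable from Hall: {Hall, C2, C1}.
Min-cut edges: Hall→StairA (4), C2→C4 (6), C1→C4 (3); capacity 4 + 6 + 3 = 13.

13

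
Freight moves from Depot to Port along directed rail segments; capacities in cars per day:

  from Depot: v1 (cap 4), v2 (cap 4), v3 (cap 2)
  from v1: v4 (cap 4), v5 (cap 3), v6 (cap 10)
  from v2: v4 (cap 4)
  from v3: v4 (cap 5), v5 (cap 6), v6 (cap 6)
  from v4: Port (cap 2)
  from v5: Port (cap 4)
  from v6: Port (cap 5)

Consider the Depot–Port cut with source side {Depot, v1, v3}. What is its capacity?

38

Edges leaving {Depot, v1, v3}: Depot→v2 (4), v1→v4 (4), v1→v5 (3), v1→v6 (10), v3→v4 (5), v3→v5 (6), v3→v6 (6).
Cut capacity = 4 + 4 + 3 + 10 + 5 + 6 + 6 = 38.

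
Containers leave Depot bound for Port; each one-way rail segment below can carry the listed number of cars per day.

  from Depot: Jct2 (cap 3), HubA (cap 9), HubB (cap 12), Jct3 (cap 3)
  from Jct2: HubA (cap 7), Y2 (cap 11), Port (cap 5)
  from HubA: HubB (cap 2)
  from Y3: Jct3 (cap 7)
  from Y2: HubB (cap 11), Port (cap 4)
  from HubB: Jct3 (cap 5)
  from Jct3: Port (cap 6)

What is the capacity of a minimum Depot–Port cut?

9

Augment Depot→Jct2→Port: bottleneck 3, flow now 3.
Augment Depot→Jct3→Port: bottleneck 3, flow now 6.
Augment Depot→HubB→Jct3→Port: bottleneck 3, flow now 9.
No augmenting path remains; maximum flow = 9.
By max-flow min-cut, the minimum cut capacity equals the max flow.
In the residual graph, reachable from Depot: {Depot, HubA, HubB, Jct3}.
Min-cut edges: Depot→Jct2 (3), Jct3→Port (6); capacity 3 + 6 = 9.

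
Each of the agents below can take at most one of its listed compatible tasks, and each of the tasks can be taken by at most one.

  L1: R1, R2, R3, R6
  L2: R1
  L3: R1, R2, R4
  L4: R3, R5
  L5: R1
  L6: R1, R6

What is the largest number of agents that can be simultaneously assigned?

Unit-capacity flow: source→left, listed edges, right→sink; max matching = max flow.
Augmenting path L1→R1 (+1); matched 1.
Augmenting path L3→R2 (+1); matched 2.
Augmenting path L4→R3 (+1); matched 3.
Augmenting path L6→R6 (+1); matched 4.
Augmenting path L2→R1→L1→R2→L3→R4 (+1); matched 5.
No augmenting path remains; maximum matching = 5.
König certificate: {L1, L3, L4, L6, R1} is a vertex cover of size 5 (every listed pair touches it), so no matching can be larger.

5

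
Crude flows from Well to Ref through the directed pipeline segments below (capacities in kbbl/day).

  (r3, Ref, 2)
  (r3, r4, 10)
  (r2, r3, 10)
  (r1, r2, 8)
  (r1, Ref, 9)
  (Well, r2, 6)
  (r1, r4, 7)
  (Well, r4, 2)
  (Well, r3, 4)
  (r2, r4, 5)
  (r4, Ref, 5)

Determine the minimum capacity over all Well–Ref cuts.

Augment Well→r3→Ref: bottleneck 2, flow now 2.
Augment Well→r4→Ref: bottleneck 2, flow now 4.
Augment Well→r2→r4→Ref: bottleneck 3, flow now 7.
No augmenting path remains; maximum flow = 7.
By max-flow min-cut, the minimum cut capacity equals the max flow.
In the residual graph, reachable from Well: {Well, r2, r3, r4}.
Min-cut edges: r3→Ref (2), r4→Ref (5); capacity 2 + 5 = 7.

7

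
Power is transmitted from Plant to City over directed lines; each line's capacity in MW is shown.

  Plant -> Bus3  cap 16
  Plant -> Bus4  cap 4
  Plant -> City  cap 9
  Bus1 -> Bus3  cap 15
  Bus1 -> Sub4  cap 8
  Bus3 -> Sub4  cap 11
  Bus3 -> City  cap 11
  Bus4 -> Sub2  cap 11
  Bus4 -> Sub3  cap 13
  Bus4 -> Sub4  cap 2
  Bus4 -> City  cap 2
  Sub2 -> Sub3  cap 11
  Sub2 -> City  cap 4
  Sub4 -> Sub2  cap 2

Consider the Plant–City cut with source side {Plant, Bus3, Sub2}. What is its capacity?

50

Edges leaving {Plant, Bus3, Sub2}: Plant→Bus4 (4), Plant→City (9), Bus3→Sub4 (11), Bus3→City (11), Sub2→Sub3 (11), Sub2→City (4).
Cut capacity = 4 + 9 + 11 + 11 + 11 + 4 = 50.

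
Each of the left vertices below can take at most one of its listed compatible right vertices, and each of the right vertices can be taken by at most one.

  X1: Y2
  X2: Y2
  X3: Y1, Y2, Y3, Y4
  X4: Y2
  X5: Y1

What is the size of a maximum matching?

Unit-capacity flow: source→left, listed edges, right→sink; max matching = max flow.
Augmenting path X1→Y2 (+1); matched 1.
Augmenting path X3→Y1 (+1); matched 2.
Augmenting path X5→Y1→X3→Y3 (+1); matched 3.
No augmenting path remains; maximum matching = 3.
König certificate: {X3, X5, Y2} is a vertex cover of size 3 (every listed pair touches it), so no matching can be larger.

3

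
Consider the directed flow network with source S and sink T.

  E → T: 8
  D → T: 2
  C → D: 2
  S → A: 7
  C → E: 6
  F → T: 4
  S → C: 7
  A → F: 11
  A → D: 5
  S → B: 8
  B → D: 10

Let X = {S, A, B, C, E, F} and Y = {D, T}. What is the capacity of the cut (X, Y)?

29

Edges leaving {S, A, B, C, E, F}: A→D (5), B→D (10), C→D (2), E→T (8), F→T (4).
Cut capacity = 5 + 10 + 2 + 8 + 4 = 29.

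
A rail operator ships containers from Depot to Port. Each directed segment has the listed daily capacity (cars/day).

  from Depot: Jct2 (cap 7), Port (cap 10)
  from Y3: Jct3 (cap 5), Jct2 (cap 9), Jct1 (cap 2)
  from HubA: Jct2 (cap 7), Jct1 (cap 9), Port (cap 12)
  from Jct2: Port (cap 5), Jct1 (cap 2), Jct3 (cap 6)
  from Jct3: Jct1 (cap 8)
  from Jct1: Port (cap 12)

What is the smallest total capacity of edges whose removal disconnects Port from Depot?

17

Augment Depot→Port: bottleneck 10, flow now 10.
Augment Depot→Jct2→Port: bottleneck 5, flow now 15.
Augment Depot→Jct2→Jct1→Port: bottleneck 2, flow now 17.
No augmenting path remains; maximum flow = 17.
By max-flow min-cut, the minimum cut capacity equals the max flow.
In the residual graph, reachable from Depot: {Depot}.
Min-cut edges: Depot→Jct2 (7), Depot→Port (10); capacity 7 + 10 = 17.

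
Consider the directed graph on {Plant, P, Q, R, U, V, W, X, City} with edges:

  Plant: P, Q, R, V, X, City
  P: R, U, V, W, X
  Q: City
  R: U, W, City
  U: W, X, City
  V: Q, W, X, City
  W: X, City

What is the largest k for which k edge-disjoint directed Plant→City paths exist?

5

Assign every edge capacity 1; by Menger, the answer equals the max flow.
Path Plant→City (+1); total 1.
Path Plant→Q→City (+1); total 2.
Path Plant→R→City (+1); total 3.
Path Plant→V→City (+1); total 4.
Path Plant→P→U→City (+1); total 5.
No residual Plant→City path; max flow = 5.
Certifying cut of size 5: {Plant→City, Plant→P, Plant→Q, Plant→R, Plant→V}.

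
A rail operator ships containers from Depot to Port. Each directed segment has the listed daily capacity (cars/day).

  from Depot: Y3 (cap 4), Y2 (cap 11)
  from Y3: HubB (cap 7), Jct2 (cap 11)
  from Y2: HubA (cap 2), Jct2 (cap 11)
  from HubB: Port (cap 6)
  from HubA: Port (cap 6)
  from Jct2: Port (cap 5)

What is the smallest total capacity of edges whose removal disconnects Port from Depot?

11

Augment Depot→Y3→HubB→Port: bottleneck 4, flow now 4.
Augment Depot→Y2→HubA→Port: bottleneck 2, flow now 6.
Augment Depot→Y2→Jct2→Port: bottleneck 5, flow now 11.
No augmenting path remains; maximum flow = 11.
By max-flow min-cut, the minimum cut capacity equals the max flow.
In the residual graph, reachable from Depot: {Depot, Y2, Jct2}.
Min-cut edges: Depot→Y3 (4), Y2→HubA (2), Jct2→Port (5); capacity 4 + 2 + 5 = 11.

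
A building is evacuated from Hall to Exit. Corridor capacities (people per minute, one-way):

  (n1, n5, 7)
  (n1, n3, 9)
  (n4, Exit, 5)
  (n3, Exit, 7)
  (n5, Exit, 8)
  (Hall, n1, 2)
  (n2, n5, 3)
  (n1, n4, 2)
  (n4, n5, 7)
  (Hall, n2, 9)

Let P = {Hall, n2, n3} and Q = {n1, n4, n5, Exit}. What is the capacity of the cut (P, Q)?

Edges leaving {Hall, n2, n3}: Hall→n1 (2), n2→n5 (3), n3→Exit (7).
Cut capacity = 2 + 3 + 7 = 12.

12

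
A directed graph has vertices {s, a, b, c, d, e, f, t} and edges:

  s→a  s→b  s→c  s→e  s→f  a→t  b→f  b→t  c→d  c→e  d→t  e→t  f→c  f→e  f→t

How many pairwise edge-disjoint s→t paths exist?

Assign every edge capacity 1; by Menger, the answer equals the max flow.
Path s→a→t (+1); total 1.
Path s→b→t (+1); total 2.
Path s→e→t (+1); total 3.
Path s→f→t (+1); total 4.
Path s→c→d→t (+1); total 5.
No residual s→t path; max flow = 5.
Certifying cut of size 5: {s→a, s→b, s→c, s→e, s→f}.

5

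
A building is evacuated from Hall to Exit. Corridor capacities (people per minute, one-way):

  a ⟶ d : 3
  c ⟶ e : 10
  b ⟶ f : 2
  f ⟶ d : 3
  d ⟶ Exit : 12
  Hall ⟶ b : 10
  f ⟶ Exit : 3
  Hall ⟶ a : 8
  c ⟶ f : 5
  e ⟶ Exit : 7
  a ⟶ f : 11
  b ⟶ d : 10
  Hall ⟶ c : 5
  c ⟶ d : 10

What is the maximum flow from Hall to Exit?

20

Augment Hall→a→d→Exit: bottleneck 3, flow now 3.
Augment Hall→a→f→Exit: bottleneck 3, flow now 6.
Augment Hall→b→d→Exit: bottleneck 9, flow now 15.
Augment Hall→c→e→Exit: bottleneck 5, flow now 20.
No augmenting path remains; maximum flow = 20.
In the residual graph, reachable from Hall: {Hall, a, b, d, f}.
Min-cut edges: Hall→c (5), d→Exit (12), f→Exit (3); capacity 5 + 12 + 3 = 20.
This cut is saturated, so no flow can exceed 20.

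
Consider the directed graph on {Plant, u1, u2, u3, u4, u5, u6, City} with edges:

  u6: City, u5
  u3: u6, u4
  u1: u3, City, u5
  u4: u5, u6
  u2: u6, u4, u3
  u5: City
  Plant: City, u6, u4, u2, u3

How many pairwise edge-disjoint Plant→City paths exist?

Assign every edge capacity 1; by Menger, the answer equals the max flow.
Path Plant→City (+1); total 1.
Path Plant→u6→City (+1); total 2.
Path Plant→u4→u5→City (+1); total 3.
No residual Plant→City path; max flow = 3.
Certifying cut of size 3: {Plant→City, u5→City, u6→City}.

3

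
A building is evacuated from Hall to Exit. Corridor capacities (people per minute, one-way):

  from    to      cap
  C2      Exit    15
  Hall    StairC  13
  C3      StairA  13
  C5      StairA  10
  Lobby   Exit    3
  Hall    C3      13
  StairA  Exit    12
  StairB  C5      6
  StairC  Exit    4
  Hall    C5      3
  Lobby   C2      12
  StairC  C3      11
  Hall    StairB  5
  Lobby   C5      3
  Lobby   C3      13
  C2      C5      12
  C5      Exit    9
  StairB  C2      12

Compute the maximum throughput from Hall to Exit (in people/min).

Augment Hall→StairC→Exit: bottleneck 4, flow now 4.
Augment Hall→C5→Exit: bottleneck 3, flow now 7.
Augment Hall→StairB→C2→Exit: bottleneck 5, flow now 12.
Augment Hall→C3→StairA→Exit: bottleneck 12, flow now 24.
No augmenting path remains; maximum flow = 24.
In the residual graph, reachable from Hall: {Hall, StairC, C3, StairA}.
Min-cut edges: Hall→StairB (5), Hall→C5 (3), StairC→Exit (4), StairA→Exit (12); capacity 5 + 3 + 4 + 12 = 24.
This cut is saturated, so no flow can exceed 24.

24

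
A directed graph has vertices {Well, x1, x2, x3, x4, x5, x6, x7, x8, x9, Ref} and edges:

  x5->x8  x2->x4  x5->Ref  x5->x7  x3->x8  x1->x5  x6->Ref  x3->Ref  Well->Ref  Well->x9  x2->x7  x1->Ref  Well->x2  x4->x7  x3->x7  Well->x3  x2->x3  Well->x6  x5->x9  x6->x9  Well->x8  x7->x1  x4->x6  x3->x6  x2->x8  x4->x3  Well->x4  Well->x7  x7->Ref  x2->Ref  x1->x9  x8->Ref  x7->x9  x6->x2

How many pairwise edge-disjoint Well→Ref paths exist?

7

Assign every edge capacity 1; by Menger, the answer equals the max flow.
Path Well→Ref (+1); total 1.
Path Well→x2→Ref (+1); total 2.
Path Well→x3→Ref (+1); total 3.
Path Well→x6→Ref (+1); total 4.
Path Well→x7→Ref (+1); total 5.
Path Well→x8→Ref (+1); total 6.
Path Well→x4→x7→x1→Ref (+1); total 7.
No residual Well→Ref path; max flow = 7.
Certifying cut of size 7: {Well→Ref, Well→x2, Well→x3, Well→x4, Well→x6, Well→x7, Well→x8}.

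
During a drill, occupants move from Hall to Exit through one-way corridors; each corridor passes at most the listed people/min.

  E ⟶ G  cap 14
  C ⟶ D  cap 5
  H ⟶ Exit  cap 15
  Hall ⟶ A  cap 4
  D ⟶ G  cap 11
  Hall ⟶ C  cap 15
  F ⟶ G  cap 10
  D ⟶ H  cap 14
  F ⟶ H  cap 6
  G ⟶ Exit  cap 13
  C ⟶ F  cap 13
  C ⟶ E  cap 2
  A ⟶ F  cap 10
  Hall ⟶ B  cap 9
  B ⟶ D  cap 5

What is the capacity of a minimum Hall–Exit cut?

Augment Hall→A→F→G→Exit: bottleneck 4, flow now 4.
Augment Hall→B→D→G→Exit: bottleneck 5, flow now 9.
Augment Hall→C→D→G→Exit: bottleneck 4, flow now 13.
Augment Hall→C→D→H→Exit: bottleneck 1, flow now 14.
Augment Hall→C→F→H→Exit: bottleneck 6, flow now 20.
Augment Hall→C→E→G→D→H→Exit: bottleneck 2, flow now 22. (uses reverse residual edge)
Augment Hall→C→F→G→D→H→Exit: bottleneck 2, flow now 24. (uses reverse residual edge)
No augmenting path remains; maximum flow = 24.
By max-flow min-cut, the minimum cut capacity equals the max flow.
In the residual graph, reachable from Hall: {Hall, B}.
Min-cut edges: Hall→A (4), Hall→C (15), B→D (5); capacity 4 + 15 + 5 = 24.

24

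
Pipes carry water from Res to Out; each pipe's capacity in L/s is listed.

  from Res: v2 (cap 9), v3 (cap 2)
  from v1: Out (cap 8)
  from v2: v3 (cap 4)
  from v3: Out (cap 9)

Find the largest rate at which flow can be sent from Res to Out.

Augment Res→v3→Out: bottleneck 2, flow now 2.
Augment Res→v2→v3→Out: bottleneck 4, flow now 6.
No augmenting path remains; maximum flow = 6.
In the residual graph, reachable from Res: {Res, v2}.
Min-cut edges: Res→v3 (2), v2→v3 (4); capacity 2 + 4 = 6.
This cut is saturated, so no flow can exceed 6.

6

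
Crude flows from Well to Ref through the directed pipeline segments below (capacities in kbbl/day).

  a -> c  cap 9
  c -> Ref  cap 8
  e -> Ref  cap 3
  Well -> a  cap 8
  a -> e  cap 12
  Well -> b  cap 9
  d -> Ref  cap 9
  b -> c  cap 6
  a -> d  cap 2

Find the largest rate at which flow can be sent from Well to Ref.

13

Augment Well→a→c→Ref: bottleneck 8, flow now 8.
Augment Well→b→c→a→d→Ref: bottleneck 2, flow now 10. (uses reverse residual edge)
Augment Well→b→c→a→e→Ref: bottleneck 3, flow now 13. (uses reverse residual edge)
No augmenting path remains; maximum flow = 13.
In the residual graph, reachable from Well: {Well, a, b, c, e}.
Min-cut edges: a→d (2), c→Ref (8), e→Ref (3); capacity 2 + 8 + 3 = 13.
This cut is saturated, so no flow can exceed 13.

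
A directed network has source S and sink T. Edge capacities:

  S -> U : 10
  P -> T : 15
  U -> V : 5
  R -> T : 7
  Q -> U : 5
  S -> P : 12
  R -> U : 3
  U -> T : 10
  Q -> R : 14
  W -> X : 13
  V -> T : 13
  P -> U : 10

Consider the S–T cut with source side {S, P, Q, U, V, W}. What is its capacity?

65

Edges leaving {S, P, Q, U, V, W}: P→T (15), Q→R (14), U→T (10), V→T (13), W→X (13).
Cut capacity = 15 + 14 + 10 + 13 + 13 = 65.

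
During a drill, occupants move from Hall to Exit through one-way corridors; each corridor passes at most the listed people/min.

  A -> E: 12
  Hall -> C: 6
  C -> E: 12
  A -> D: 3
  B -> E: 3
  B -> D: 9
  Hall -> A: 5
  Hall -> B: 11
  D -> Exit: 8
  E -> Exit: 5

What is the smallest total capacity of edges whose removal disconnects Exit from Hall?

13

Augment Hall→A→D→Exit: bottleneck 3, flow now 3.
Augment Hall→A→E→Exit: bottleneck 2, flow now 5.
Augment Hall→B→D→Exit: bottleneck 5, flow now 10.
Augment Hall→B→E→Exit: bottleneck 3, flow now 13.
No augmenting path remains; maximum flow = 13.
By max-flow min-cut, the minimum cut capacity equals the max flow.
In the residual graph, reachable from Hall: {Hall, A, B, C, D, E}.
Min-cut edges: D→Exit (8), E→Exit (5); capacity 8 + 5 = 13.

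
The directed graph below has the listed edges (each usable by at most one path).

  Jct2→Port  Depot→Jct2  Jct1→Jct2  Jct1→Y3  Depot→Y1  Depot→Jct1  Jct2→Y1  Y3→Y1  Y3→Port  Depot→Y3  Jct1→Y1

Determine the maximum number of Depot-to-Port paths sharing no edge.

2

Assign every edge capacity 1; by Menger, the answer equals the max flow.
Path Depot→Jct2→Port (+1); total 1.
Path Depot→Y3→Port (+1); total 2.
No residual Depot→Port path; max flow = 2.
Certifying cut of size 2: {Jct2→Port, Y3→Port}.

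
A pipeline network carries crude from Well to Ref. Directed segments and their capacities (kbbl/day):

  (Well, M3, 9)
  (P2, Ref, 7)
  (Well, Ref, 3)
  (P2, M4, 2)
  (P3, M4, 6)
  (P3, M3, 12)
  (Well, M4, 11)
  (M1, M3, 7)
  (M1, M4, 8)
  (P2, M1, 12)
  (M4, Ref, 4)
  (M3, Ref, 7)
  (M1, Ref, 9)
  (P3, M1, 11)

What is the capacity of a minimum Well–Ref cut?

14

Augment Well→Ref: bottleneck 3, flow now 3.
Augment Well→M3→Ref: bottleneck 7, flow now 10.
Augment Well→M4→Ref: bottleneck 4, flow now 14.
No augmenting path remains; maximum flow = 14.
By max-flow min-cut, the minimum cut capacity equals the max flow.
In the residual graph, reachable from Well: {Well, M3, M4}.
Min-cut edges: Well→Ref (3), M3→Ref (7), M4→Ref (4); capacity 3 + 7 + 4 = 14.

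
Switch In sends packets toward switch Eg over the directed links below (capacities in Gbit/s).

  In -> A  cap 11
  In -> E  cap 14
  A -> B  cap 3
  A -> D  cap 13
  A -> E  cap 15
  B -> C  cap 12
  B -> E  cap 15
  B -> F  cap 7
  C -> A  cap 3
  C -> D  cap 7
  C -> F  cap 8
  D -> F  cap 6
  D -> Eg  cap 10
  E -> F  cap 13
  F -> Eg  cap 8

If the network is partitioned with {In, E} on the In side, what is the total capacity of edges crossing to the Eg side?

Edges leaving {In, E}: In→A (11), E→F (13).
Cut capacity = 11 + 13 = 24.

24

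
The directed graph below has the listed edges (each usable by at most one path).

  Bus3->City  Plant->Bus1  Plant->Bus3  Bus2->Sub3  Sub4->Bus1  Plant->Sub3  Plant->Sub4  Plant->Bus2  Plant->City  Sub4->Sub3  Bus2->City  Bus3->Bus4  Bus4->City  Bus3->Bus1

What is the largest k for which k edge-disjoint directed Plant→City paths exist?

3

Assign every edge capacity 1; by Menger, the answer equals the max flow.
Path Plant→City (+1); total 1.
Path Plant→Bus3→City (+1); total 2.
Path Plant→Bus2→City (+1); total 3.
No residual Plant→City path; max flow = 3.
Certifying cut of size 3: {Plant→Bus2, Plant→Bus3, Plant→City}.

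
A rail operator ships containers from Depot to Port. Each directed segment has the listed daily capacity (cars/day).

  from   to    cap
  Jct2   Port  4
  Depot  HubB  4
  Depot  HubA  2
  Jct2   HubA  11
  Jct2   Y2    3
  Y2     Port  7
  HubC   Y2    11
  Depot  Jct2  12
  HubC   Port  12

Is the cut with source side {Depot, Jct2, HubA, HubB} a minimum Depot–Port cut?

Yes — it is a minimum cut (capacity 7).

Given cut capacity: 3 + 4 = 7.
Augment Depot→Jct2→Port: bottleneck 4, flow now 4.
Augment Depot→Jct2→Y2→Port: bottleneck 3, flow now 7.
No augmenting path remains; maximum flow = 7.
Cut capacity 7 equals the max flow, so it is a minimum cut.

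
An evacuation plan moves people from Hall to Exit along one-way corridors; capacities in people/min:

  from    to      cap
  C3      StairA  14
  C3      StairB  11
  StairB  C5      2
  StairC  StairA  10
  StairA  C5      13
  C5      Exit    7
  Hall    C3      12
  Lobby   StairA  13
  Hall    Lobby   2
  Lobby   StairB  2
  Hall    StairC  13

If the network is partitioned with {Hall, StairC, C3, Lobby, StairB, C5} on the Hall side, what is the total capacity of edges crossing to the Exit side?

44

Edges leaving {Hall, StairC, C3, Lobby, StairB, C5}: StairC→StairA (10), C3→StairA (14), Lobby→StairA (13), C5→Exit (7).
Cut capacity = 10 + 14 + 13 + 7 = 44.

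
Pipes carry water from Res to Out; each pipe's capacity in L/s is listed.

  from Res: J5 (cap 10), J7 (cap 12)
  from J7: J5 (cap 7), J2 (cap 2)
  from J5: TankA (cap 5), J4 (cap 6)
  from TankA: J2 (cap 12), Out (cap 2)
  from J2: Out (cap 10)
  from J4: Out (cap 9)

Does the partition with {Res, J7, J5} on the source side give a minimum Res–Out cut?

Yes — it is a minimum cut (capacity 13).

Given cut capacity: 2 + 5 + 6 = 13.
Augment Res→J7→J2→Out: bottleneck 2, flow now 2.
Augment Res→J5→TankA→Out: bottleneck 2, flow now 4.
Augment Res→J5→J4→Out: bottleneck 6, flow now 10.
Augment Res→J5→TankA→J2→Out: bottleneck 2, flow now 12.
Augment Res→J7→J5→TankA→J2→Out: bottleneck 1, flow now 13.
No augmenting path remains; maximum flow = 13.
Cut capacity 13 equals the max flow, so it is a minimum cut.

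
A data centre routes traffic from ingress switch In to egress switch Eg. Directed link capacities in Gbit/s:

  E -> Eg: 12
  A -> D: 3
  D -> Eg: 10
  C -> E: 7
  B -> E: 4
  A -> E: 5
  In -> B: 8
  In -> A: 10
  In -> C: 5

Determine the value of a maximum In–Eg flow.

Augment In→A→D→Eg: bottleneck 3, flow now 3.
Augment In→A→E→Eg: bottleneck 5, flow now 8.
Augment In→B→E→Eg: bottleneck 4, flow now 12.
Augment In→C→E→Eg: bottleneck 3, flow now 15.
No augmenting path remains; maximum flow = 15.
In the residual graph, reachable from In: {In, A, B, C, E}.
Min-cut edges: A→D (3), E→Eg (12); capacity 3 + 12 = 15.
This cut is saturated, so no flow can exceed 15.

15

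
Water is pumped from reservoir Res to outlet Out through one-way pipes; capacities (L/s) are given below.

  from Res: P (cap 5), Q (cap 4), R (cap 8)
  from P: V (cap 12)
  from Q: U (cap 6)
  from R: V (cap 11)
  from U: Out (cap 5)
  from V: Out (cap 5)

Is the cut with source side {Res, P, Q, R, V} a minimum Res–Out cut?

Given cut capacity: 6 + 5 = 11.
Augment Res→P→V→Out: bottleneck 5, flow now 5.
Augment Res→Q→U→Out: bottleneck 4, flow now 9.
No augmenting path remains; maximum flow = 9.
In the residual graph, reachable from Res: {Res, P, R, V}.
Min-cut edges: Res→Q (4), V→Out (5); capacity 4 + 5 = 9.
Cut capacity 11 exceeds the max flow 9, so it is not minimum.

No — its capacity is 11, but the minimum cut has capacity 9.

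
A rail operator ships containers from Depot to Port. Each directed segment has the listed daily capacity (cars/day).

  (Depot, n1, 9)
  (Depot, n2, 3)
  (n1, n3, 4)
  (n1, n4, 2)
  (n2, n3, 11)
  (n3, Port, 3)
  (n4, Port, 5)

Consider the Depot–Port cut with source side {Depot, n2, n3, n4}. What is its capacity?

Edges leaving {Depot, n2, n3, n4}: Depot→n1 (9), n3→Port (3), n4→Port (5).
Cut capacity = 9 + 3 + 5 = 17.

17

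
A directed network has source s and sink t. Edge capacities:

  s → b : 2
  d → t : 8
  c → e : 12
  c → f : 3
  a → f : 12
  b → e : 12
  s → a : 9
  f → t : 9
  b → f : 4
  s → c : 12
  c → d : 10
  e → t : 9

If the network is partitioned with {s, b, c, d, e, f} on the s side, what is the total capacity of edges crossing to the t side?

Edges leaving {s, b, c, d, e, f}: s→a (9), d→t (8), e→t (9), f→t (9).
Cut capacity = 9 + 8 + 9 + 9 = 35.

35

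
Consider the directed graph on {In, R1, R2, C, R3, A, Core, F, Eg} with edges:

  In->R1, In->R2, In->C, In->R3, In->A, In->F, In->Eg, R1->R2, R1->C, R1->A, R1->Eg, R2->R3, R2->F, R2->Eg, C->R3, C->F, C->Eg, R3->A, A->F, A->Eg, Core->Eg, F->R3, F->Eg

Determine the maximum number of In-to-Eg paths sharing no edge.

Assign every edge capacity 1; by Menger, the answer equals the max flow.
Path In→Eg (+1); total 1.
Path In→R1→Eg (+1); total 2.
Path In→R2→Eg (+1); total 3.
Path In→C→Eg (+1); total 4.
Path In→A→Eg (+1); total 5.
Path In→F→Eg (+1); total 6.
No residual In→Eg path; max flow = 6.
Certifying cut of size 6: {A→Eg, F→Eg, In→C, In→Eg, In→R1, In→R2}.

6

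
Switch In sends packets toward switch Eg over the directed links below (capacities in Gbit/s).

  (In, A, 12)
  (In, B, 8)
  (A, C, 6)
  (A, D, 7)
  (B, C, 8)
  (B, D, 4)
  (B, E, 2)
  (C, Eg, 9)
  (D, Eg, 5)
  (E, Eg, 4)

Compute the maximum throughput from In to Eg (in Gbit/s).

Augment In→A→C→Eg: bottleneck 6, flow now 6.
Augment In→A→D→Eg: bottleneck 5, flow now 11.
Augment In→B→C→Eg: bottleneck 3, flow now 14.
Augment In→B→E→Eg: bottleneck 2, flow now 16.
No augmenting path remains; maximum flow = 16.
In the residual graph, reachable from In: {In, A, B, C, D}.
Min-cut edges: B→E (2), C→Eg (9), D→Eg (5); capacity 2 + 9 + 5 = 16.
This cut is saturated, so no flow can exceed 16.

16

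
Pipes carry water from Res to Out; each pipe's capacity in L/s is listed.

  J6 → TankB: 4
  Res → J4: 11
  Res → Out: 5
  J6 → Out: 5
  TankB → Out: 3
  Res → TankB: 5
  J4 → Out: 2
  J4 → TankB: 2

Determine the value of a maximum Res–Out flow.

Augment Res→Out: bottleneck 5, flow now 5.
Augment Res→J4→Out: bottleneck 2, flow now 7.
Augment Res→TankB→Out: bottleneck 3, flow now 10.
No augmenting path remains; maximum flow = 10.
In the residual graph, reachable from Res: {Res, J4, TankB}.
Min-cut edges: Res→Out (5), J4→Out (2), TankB→Out (3); capacity 5 + 2 + 3 = 10.
This cut is saturated, so no flow can exceed 10.

10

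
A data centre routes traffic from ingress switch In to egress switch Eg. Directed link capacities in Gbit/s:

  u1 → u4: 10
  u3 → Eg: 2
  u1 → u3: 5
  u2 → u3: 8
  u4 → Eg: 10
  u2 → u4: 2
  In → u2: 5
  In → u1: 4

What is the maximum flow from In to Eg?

8

Augment In→u1→u3→Eg: bottleneck 2, flow now 2.
Augment In→u1→u4→Eg: bottleneck 2, flow now 4.
Augment In→u2→u4→Eg: bottleneck 2, flow now 6.
Augment In→u2→u3→u1→u4→Eg: bottleneck 2, flow now 8. (uses reverse residual edge)
No augmenting path remains; maximum flow = 8.
In the residual graph, reachable from In: {In, u2, u3}.
Min-cut edges: In→u1 (4), u2→u4 (2), u3→Eg (2); capacity 4 + 2 + 2 = 8.
This cut is saturated, so no flow can exceed 8.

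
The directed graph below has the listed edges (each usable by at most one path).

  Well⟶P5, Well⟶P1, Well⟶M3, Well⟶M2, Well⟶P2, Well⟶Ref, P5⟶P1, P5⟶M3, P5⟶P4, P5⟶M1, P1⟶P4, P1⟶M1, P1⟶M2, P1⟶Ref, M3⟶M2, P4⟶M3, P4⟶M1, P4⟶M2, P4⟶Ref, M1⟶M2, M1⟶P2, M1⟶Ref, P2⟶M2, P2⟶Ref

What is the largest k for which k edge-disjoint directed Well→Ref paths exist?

Assign every edge capacity 1; by Menger, the answer equals the max flow.
Path Well→Ref (+1); total 1.
Path Well→P1→Ref (+1); total 2.
Path Well→P2→Ref (+1); total 3.
Path Well→P5→P4→Ref (+1); total 4.
No residual Well→Ref path; max flow = 4.
Certifying cut of size 4: {Well→P1, Well→P2, Well→P5, Well→Ref}.

4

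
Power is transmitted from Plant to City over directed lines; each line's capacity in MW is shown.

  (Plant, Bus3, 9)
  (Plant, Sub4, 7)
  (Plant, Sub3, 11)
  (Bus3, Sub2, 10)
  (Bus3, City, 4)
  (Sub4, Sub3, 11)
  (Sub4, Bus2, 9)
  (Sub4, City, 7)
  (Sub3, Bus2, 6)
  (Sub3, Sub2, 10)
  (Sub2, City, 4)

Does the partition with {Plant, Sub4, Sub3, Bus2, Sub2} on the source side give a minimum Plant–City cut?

No — its capacity is 20, but the minimum cut has capacity 15.

Given cut capacity: 9 + 7 + 4 = 20.
Augment Plant→Bus3→City: bottleneck 4, flow now 4.
Augment Plant→Sub4→City: bottleneck 7, flow now 11.
Augment Plant→Bus3→Sub2→City: bottleneck 4, flow now 15.
No augmenting path remains; maximum flow = 15.
In the residual graph, reachable from Plant: {Plant, Bus3, Sub3, Bus2, Sub2}.
Min-cut edges: Plant→Sub4 (7), Bus3→City (4), Sub2→City (4); capacity 7 + 4 + 4 = 15.
Cut capacity 20 exceeds the max flow 15, so it is not minimum.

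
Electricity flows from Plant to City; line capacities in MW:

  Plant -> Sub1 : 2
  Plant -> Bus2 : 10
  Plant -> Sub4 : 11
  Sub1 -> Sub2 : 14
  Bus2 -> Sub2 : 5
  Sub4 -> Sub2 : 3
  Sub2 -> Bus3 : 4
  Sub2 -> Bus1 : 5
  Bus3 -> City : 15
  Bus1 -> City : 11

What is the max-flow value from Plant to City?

9

Augment Plant→Sub1→Sub2→Bus3→City: bottleneck 2, flow now 2.
Augment Plant→Bus2→Sub2→Bus3→City: bottleneck 2, flow now 4.
Augment Plant→Bus2→Sub2→Bus1→City: bottleneck 3, flow now 7.
Augment Plant→Sub4→Sub2→Bus1→City: bottleneck 2, flow now 9.
No augmenting path remains; maximum flow = 9.
In the residual graph, reachable from Plant: {Plant, Sub1, Bus2, Sub4, Sub2}.
Min-cut edges: Sub2→Bus3 (4), Sub2→Bus1 (5); capacity 4 + 5 = 9.
This cut is saturated, so no flow can exceed 9.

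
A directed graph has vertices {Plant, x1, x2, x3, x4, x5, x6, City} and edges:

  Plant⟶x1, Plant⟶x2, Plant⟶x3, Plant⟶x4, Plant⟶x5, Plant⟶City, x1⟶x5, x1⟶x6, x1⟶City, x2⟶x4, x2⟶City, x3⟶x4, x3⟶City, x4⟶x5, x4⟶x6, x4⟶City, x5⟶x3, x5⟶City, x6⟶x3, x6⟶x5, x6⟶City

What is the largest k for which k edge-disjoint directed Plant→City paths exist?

6

Assign every edge capacity 1; by Menger, the answer equals the max flow.
Path Plant→City (+1); total 1.
Path Plant→x1→City (+1); total 2.
Path Plant→x2→City (+1); total 3.
Path Plant→x3→City (+1); total 4.
Path Plant→x4→City (+1); total 5.
Path Plant→x5→City (+1); total 6.
No residual Plant→City path; max flow = 6.
Certifying cut of size 6: {Plant→City, Plant→x1, Plant→x2, Plant→x3, Plant→x4, Plant→x5}.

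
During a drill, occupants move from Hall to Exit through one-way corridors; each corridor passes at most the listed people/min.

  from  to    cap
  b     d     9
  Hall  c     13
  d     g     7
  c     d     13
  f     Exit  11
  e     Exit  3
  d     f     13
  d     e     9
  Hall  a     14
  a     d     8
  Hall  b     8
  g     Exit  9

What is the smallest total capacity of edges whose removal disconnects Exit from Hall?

Augment Hall→a→d→e→Exit: bottleneck 3, flow now 3.
Augment Hall→a→d→f→Exit: bottleneck 5, flow now 8.
Augment Hall→b→d→f→Exit: bottleneck 6, flow now 14.
Augment Hall→b→d→g→Exit: bottleneck 2, flow now 16.
Augment Hall→c→d→g→Exit: bottleneck 5, flow now 21.
No augmenting path remains; maximum flow = 21.
By max-flow min-cut, the minimum cut capacity equals the max flow.
In the residual graph, reachable from Hall: {Hall, a, b, c, d, e, f}.
Min-cut edges: d→g (7), e→Exit (3), f→Exit (11); capacity 7 + 3 + 11 = 21.

21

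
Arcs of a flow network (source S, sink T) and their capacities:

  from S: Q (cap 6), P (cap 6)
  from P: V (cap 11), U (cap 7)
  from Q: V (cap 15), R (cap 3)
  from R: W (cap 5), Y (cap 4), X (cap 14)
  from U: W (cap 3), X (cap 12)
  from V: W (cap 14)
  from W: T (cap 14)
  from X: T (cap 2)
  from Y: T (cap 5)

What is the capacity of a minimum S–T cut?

12

Augment S→P→U→W→T: bottleneck 3, flow now 3.
Augment S→P→U→X→T: bottleneck 2, flow now 5.
Augment S→P→V→W→T: bottleneck 1, flow now 6.
Augment S→Q→R→W→T: bottleneck 3, flow now 9.
Augment S→Q→V→W→T: bottleneck 3, flow now 12.
No augmenting path remains; maximum flow = 12.
By max-flow min-cut, the minimum cut capacity equals the max flow.
In the residual graph, reachable from S: {S}.
Min-cut edges: S→P (6), S→Q (6); capacity 6 + 6 = 12.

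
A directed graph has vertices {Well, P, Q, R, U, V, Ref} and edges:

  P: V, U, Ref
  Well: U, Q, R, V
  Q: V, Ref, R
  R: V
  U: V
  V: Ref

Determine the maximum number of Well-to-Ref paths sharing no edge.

Assign every edge capacity 1; by Menger, the answer equals the max flow.
Path Well→Q→Ref (+1); total 1.
Path Well→V→Ref (+1); total 2.
No residual Well→Ref path; max flow = 2.
Certifying cut of size 2: {V→Ref, Well→Q}.

2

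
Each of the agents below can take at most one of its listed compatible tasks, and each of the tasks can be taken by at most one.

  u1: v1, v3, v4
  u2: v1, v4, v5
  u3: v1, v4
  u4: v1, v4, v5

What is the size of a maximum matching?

4

Unit-capacity flow: source→left, listed edges, right→sink; max matching = max flow.
Augmenting path u1→v1 (+1); matched 1.
Augmenting path u2→v4 (+1); matched 2.
Augmenting path u4→v5 (+1); matched 3.
Augmenting path u3→v1→u1→v3 (+1); matched 4.
No augmenting path remains; maximum matching = 4.
König certificate: {u1, u2, u3, u4} is a vertex cover of size 4 (every listed pair touches it), so no matching can be larger.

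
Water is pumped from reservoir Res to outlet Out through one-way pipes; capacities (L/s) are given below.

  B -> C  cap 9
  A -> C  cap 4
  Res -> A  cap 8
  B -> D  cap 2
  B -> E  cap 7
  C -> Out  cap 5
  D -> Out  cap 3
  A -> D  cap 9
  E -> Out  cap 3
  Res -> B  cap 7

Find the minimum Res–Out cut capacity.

Augment Res→A→C→Out: bottleneck 4, flow now 4.
Augment Res→A→D→Out: bottleneck 3, flow now 7.
Augment Res→B→C→Out: bottleneck 1, flow now 8.
Augment Res→B→E→Out: bottleneck 3, flow now 11.
No augmenting path remains; maximum flow = 11.
By max-flow min-cut, the minimum cut capacity equals the max flow.
In the residual graph, reachable from Res: {Res, A, B, C, D, E}.
Min-cut edges: C→Out (5), D→Out (3), E→Out (3); capacity 5 + 3 + 3 = 11.

11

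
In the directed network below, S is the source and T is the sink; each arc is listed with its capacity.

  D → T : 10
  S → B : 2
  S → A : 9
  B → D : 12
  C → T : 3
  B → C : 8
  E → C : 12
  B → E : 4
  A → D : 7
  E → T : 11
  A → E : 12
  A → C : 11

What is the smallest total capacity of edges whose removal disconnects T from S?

11

Augment S→A→C→T: bottleneck 3, flow now 3.
Augment S→A→D→T: bottleneck 6, flow now 9.
Augment S→B→D→T: bottleneck 2, flow now 11.
No augmenting path remains; maximum flow = 11.
By max-flow min-cut, the minimum cut capacity equals the max flow.
In the residual graph, reachable from S: {S}.
Min-cut edges: S→A (9), S→B (2); capacity 9 + 2 = 11.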